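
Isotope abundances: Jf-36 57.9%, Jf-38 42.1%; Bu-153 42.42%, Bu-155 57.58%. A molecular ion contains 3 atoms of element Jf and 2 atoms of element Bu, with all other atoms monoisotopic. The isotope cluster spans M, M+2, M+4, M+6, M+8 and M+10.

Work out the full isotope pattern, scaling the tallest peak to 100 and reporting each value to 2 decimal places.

Element Jf pattern (n=3): 0.19410454 : 0.42340938 : 0.30786762 : 0.07461846
Element Bu pattern (n=2): 0.17994564 : 0.48850872 : 0.33154564
Convolve the two distributions (both contribute in 2-u steps):
  M: 0.19410454×0.17994564 = 0.034928
  M+2: 0.19410454×0.48850872 + 0.42340938×0.17994564 = 0.171012
  M+4: 0.19410454×0.33154564 + 0.42340938×0.48850872 + 0.30786762×0.17994564 = 0.326593
  M+6: 0.42340938×0.33154564 + 0.30786762×0.48850872 + 0.07461846×0.17994564 = 0.304203
  M+8: 0.30786762×0.33154564 + 0.07461846×0.48850872 = 0.138524
  M+10: 0.07461846×0.33154564 = 0.024739
Scale to base peak (0.326593) = 100: 10.69 : 52.36 : 100.00 : 93.14 : 42.41 : 7.57

10.69 : 52.36 : 100.00 : 93.14 : 42.41 : 7.57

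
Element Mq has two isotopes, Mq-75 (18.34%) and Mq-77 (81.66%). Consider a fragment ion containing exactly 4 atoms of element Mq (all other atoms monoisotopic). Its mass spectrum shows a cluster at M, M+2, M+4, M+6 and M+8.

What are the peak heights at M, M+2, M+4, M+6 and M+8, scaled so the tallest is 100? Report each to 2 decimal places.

The 4 Mq atoms are independent, so intensities follow the terms of (0.1834 + 0.8166)^4.
P(M) = 0.1834^4 = 0.001131
P(M+2) = 4 × 0.1834^3 × 0.8166^1 = 0.020150
P(M+4) = 6 × 0.1834^2 × 0.8166^2 = 0.134576
P(M+6) = 4 × 0.1834^1 × 0.8166^3 = 0.399473
P(M+8) = 0.8166^4 = 0.444670
The M+8 peak is largest (0.444670); scaling to 100 gives 0.25 : 4.53 : 30.26 : 89.84 : 100.00.

0.25 : 4.53 : 30.26 : 89.84 : 100.00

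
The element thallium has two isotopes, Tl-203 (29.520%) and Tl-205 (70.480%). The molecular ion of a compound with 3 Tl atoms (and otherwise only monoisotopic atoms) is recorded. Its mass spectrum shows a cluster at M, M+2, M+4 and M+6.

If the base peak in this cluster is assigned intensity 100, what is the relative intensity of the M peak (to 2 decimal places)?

5.85

Term probabilities: M 0.0257, M+2 0.1843, M+4 0.4399, M+6 0.3501. Base peak = M+4.
P(M+4) = C(3,2) × 0.29520^1 × 0.70480^2 = 3 × 0.2952 × 0.49674304 = 0.439916 (base)
P(M) = C(3,0) × 0.29520^3 × 0.70480^0 = 1 × 0.02572463 × 1.0000 = 0.025725
Relative intensity = 0.025725 / 0.439916 × 100 = 5.85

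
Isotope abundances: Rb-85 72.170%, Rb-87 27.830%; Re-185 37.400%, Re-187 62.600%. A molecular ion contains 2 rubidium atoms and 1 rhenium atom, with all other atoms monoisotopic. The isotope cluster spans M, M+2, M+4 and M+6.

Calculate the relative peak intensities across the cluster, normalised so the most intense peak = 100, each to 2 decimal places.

Rubidium pattern (n=2): 0.52085089 : 0.40169822 : 0.07745089
Rhenium pattern (n=1): 0.3740 : 0.6260
Convolve the two distributions (both contribute in 2-u steps):
  M: 0.52085089×0.3740 = 0.194798
  M+2: 0.52085089×0.6260 + 0.40169822×0.3740 = 0.476288
  M+4: 0.40169822×0.6260 + 0.07745089×0.3740 = 0.280430
  M+6: 0.07745089×0.6260 = 0.048484
Scale to base peak (0.476288) = 100: 40.90 : 100.00 : 58.88 : 10.18

40.90 : 100.00 : 58.88 : 10.18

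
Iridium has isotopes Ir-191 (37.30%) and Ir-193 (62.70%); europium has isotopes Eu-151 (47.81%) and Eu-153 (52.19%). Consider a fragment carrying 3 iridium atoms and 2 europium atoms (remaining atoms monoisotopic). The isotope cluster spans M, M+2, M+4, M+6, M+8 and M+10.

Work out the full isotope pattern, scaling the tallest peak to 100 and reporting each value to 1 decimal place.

3.4 : 24.7 : 70.7 : 100.0 : 69.9 : 19.3

Iridium pattern (n=3): 0.05189512 : 0.26170165 : 0.43991135 : 0.24649188
Europium pattern (n=2): 0.22857961 : 0.49904078 : 0.27237961
Convolve the two distributions (both contribute in 2-u steps):
  M: 0.05189512×0.22857961 = 0.011862
  M+2: 0.05189512×0.49904078 + 0.26170165×0.22857961 = 0.085717
  M+4: 0.05189512×0.27237961 + 0.26170165×0.49904078 + 0.43991135×0.22857961 = 0.245290
  M+6: 0.26170165×0.27237961 + 0.43991135×0.49904078 + 0.24649188×0.22857961 = 0.347159
  M+8: 0.43991135×0.27237961 + 0.24649188×0.49904078 = 0.242832
  M+10: 0.24649188×0.27237961 = 0.067139
Scale to base peak (0.347159) = 100: 3.4 : 24.7 : 70.7 : 100.0 : 69.9 : 19.3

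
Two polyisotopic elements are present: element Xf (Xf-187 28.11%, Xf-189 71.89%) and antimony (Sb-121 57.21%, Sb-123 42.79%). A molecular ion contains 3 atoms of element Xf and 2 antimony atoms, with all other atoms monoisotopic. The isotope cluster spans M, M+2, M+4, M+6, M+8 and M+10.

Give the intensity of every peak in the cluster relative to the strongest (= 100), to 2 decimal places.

Element Xf pattern (n=3): 0.02221174 : 0.17041642 : 0.43583195 : 0.37153989
Antimony pattern (n=2): 0.32729841 : 0.48960318 : 0.18309841
Convolve the two distributions (both contribute in 2-u steps):
  M: 0.02221174×0.32729841 = 0.007270
  M+2: 0.02221174×0.48960318 + 0.17041642×0.32729841 = 0.066652
  M+4: 0.02221174×0.18309841 + 0.17041642×0.48960318 + 0.43583195×0.32729841 = 0.230150
  M+6: 0.17041642×0.18309841 + 0.43583195×0.48960318 + 0.37153989×0.32729841 = 0.366192
  M+8: 0.43583195×0.18309841 + 0.37153989×0.48960318 = 0.261707
  M+10: 0.37153989×0.18309841 = 0.068028
Scale to base peak (0.366192) = 100: 1.99 : 18.20 : 62.85 : 100.00 : 71.47 : 18.58

1.99 : 18.20 : 62.85 : 100.00 : 71.47 : 18.58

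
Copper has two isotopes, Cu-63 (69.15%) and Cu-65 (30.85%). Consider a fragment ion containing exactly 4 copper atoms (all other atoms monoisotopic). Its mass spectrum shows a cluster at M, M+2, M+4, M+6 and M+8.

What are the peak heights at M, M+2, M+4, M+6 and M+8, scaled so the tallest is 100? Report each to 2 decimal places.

Expanding (0.6915 + 0.3085)^4:
P(M) = 0.6915^4 = 0.228649
P(M+2) = 4 × 0.6915^3 × 0.3085^1 = 0.408030
P(M+4) = 6 × 0.6915^2 × 0.3085^2 = 0.273052
P(M+6) = 4 × 0.6915^1 × 0.3085^3 = 0.081212
P(M+8) = 0.3085^4 = 0.009058
The M+2 peak is largest (0.408030); scaling to 100 gives 56.04 : 100.00 : 66.92 : 19.90 : 2.22.

56.04 : 100.00 : 66.92 : 19.90 : 2.22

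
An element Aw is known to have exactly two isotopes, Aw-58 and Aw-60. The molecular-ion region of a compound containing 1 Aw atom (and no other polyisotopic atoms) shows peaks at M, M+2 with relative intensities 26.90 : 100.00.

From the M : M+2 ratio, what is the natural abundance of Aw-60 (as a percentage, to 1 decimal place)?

78.8%

Write p for the Aw-58 fraction. I(M+2)/I(M) = [C(1,1)·p^0·(1−p)] / p^1 = 1·(1−p)/p = 100.00/26.90 = 3.7175
(1−p)/p = 3.7175/1 = 3.7175  ⇒  p = 1/(1 + 3.7175) = 0.2120
Aw-58: 21.2%, Aw-60: 78.8%.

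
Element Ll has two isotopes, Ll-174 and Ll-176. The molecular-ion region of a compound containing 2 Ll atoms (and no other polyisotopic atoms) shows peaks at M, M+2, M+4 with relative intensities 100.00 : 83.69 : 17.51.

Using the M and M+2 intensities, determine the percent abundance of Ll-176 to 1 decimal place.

29.5%

If p is the fraction of Ll that is Ll-174, then I(M+2)/I(M) = [C(2,1)·p^1·(1−p)] / p^2 = 2·(1−p)/p = 83.69/100.00 = 0.8369
(1−p)/p = 0.8369/2 = 0.4184  ⇒  p = 1/(1 + 0.4184) = 0.7050
Ll-174: 70.5%, Ll-176: 29.5%.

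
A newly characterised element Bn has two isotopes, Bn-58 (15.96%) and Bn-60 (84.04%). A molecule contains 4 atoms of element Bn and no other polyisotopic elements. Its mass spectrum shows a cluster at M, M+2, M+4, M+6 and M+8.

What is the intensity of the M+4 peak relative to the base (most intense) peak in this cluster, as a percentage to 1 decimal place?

(0.1596 + 0.8404)^4 gives M 0.0006, M+2 0.0137, M+4 0.1079, M+6 0.3789, M+8 0.4988; the largest is M+8.
P(M+8) = C(4,4) × 0.1596^0 × 0.8404^4 = 1 × 1.0000 × 0.49882036 = 0.498820 (base)
P(M+4) = C(4,2) × 0.1596^2 × 0.8404^2 = 6 × 0.02547216 × 0.70627216 = 0.107942
Relative intensity = 0.107942 / 0.498820 × 100 = 21.6

21.6%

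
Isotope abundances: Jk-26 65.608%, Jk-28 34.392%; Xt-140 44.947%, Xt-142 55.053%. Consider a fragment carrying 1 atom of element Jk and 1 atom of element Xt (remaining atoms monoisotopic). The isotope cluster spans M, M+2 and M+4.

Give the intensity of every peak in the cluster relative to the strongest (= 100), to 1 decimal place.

Element Jk pattern (n=1): 0.65608 : 0.34392
Element Xt pattern (n=1): 0.44947 : 0.55053
Convolve the two distributions (both contribute in 2-u steps):
  M: 0.65608×0.44947 = 0.294888
  M+2: 0.65608×0.55053 + 0.34392×0.44947 = 0.515773
  M+4: 0.34392×0.55053 = 0.189338
Scale to base peak (0.515773) = 100: 57.2 : 100.0 : 36.7

57.2 : 100.0 : 36.7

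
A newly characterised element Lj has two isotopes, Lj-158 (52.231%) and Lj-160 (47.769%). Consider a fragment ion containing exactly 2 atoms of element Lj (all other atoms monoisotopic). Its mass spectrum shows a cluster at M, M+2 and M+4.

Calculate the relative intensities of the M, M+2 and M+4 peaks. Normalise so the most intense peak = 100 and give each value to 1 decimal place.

Expanding (0.52231 + 0.47769)^2:
P(M) = 0.52231^2 = 0.272808
P(M+2) = 2 × 0.52231^1 × 0.47769^1 = 0.499005
P(M+4) = 0.47769^2 = 0.228188
The M+2 peak is largest (0.499005); scaling to 100 gives 54.7 : 100.0 : 45.7.

54.7 : 100.0 : 45.7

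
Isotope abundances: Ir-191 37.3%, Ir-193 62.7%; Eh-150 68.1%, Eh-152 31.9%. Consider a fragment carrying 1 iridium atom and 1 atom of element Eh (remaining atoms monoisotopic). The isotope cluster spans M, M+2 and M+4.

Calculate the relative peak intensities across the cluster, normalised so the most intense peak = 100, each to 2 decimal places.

Iridium pattern (n=1): 0.3730 : 0.6270
Element Eh pattern (n=1): 0.6810 : 0.3190
Convolve the two distributions (both contribute in 2-u steps):
  M: 0.3730×0.6810 = 0.254013
  M+2: 0.3730×0.3190 + 0.6270×0.6810 = 0.545974
  M+4: 0.6270×0.3190 = 0.200013
Scale to base peak (0.545974) = 100: 46.52 : 100.00 : 36.63

46.52 : 100.00 : 36.63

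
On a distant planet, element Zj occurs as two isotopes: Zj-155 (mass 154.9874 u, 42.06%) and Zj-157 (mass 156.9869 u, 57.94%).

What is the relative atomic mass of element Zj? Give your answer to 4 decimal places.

Ar = Σ fᵢ·mᵢ = 0.4206 × 154.9874 + 0.5794 × 156.9869
= 65.18770 + 90.95821 = 156.14591 u

156.1459 u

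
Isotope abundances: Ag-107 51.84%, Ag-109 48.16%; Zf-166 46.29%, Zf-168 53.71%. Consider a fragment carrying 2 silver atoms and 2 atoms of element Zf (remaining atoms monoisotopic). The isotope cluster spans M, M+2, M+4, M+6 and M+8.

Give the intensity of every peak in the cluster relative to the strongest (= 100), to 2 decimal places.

15.33 : 64.08 : 100.00 : 69.07 : 17.82

Silver pattern (n=2): 0.26873856 : 0.49932288 : 0.23193856
Element Zf pattern (n=2): 0.21427641 : 0.49724718 : 0.28847641
Convolve the two distributions (both contribute in 2-u steps):
  M: 0.26873856×0.21427641 = 0.057584
  M+2: 0.26873856×0.49724718 + 0.49932288×0.21427641 = 0.240623
  M+4: 0.26873856×0.28847641 + 0.49932288×0.49724718 + 0.23193856×0.21427641 = 0.375511
  M+6: 0.49932288×0.28847641 + 0.23193856×0.49724718 = 0.259374
  M+8: 0.23193856×0.28847641 = 0.066909
Scale to base peak (0.375511) = 100: 15.33 : 64.08 : 100.00 : 69.07 : 17.82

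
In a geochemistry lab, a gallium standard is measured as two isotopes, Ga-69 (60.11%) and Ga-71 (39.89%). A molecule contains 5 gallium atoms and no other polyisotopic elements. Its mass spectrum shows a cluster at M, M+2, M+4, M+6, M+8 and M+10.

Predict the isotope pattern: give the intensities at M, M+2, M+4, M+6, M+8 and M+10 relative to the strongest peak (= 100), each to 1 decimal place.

Expanding (0.6011 + 0.3989)^5:
P(M) = 0.6011^5 = 0.078475
P(M+2) = 5 × 0.6011^4 × 0.3989^1 = 0.260388
P(M+4) = 10 × 0.6011^3 × 0.3989^2 = 0.345596
P(M+6) = 10 × 0.6011^2 × 0.3989^3 = 0.229343
P(M+8) = 5 × 0.6011^1 × 0.3989^4 = 0.076098
P(M+10) = 0.3989^5 = 0.010100
The M+4 peak is largest (0.345596); scaling to 100 gives 22.7 : 75.3 : 100.0 : 66.4 : 22.0 : 2.9.

22.7 : 75.3 : 100.0 : 66.4 : 22.0 : 2.9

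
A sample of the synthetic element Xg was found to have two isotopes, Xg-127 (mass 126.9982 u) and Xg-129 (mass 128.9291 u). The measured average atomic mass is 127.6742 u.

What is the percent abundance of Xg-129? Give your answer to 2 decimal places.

35.01%

Writing the weighted mean with unknown fraction x of Xg-127:
126.9982·x + 128.9291·(1 − x) = 127.6742
(126.9982 − 128.9291)·x = 127.6742 − 128.9291
x = -1.2549 / -1.9309 = 0.64990 → 64.99% Xg-127, 35.01% Xg-129.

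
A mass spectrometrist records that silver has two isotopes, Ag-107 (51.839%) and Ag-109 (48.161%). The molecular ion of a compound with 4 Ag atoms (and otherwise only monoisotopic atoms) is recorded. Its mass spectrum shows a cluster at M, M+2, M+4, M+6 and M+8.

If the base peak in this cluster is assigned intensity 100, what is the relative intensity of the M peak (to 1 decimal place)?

19.3

Binomial terms of (0.51839 + 0.48161)^4: M 0.0722, M+2 0.2684, M+4 0.3740, M+6 0.2316, M+8 0.0538 → M+4 is the base peak.
P(M+4) = C(4,2) × 0.51839^2 × 0.48161^2 = 6 × 0.26872819 × 0.23194819 = 0.373986 (base)
P(M) = C(4,0) × 0.51839^4 × 0.48161^0 = 1 × 0.07221484 × 1.0000 = 0.072215
Relative intensity = 0.072215 / 0.373986 × 100 = 19.3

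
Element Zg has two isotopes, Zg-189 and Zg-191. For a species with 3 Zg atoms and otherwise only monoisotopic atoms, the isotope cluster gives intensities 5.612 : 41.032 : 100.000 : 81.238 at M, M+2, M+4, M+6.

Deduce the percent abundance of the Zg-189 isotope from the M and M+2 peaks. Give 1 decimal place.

Let p = fractional abundance of Zg-189. I(M+2)/I(M) = [C(3,1)·p^2·(1−p)] / p^3 = 3·(1−p)/p = 41.032/5.612 = 7.3115
(1−p)/p = 7.3115/3 = 2.4372  ⇒  p = 1/(1 + 2.4372) = 0.2909
Zg-189: 29.1%, Zg-191: 70.9%.

29.1%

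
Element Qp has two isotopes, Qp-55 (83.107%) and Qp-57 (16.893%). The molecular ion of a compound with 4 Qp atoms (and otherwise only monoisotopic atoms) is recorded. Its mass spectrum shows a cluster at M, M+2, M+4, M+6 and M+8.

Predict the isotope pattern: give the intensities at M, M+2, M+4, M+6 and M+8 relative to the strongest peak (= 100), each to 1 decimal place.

100.0 : 81.3 : 24.8 : 3.4 : 0.2

Expanding (0.83107 + 0.16893)^4:
P(M) = 0.83107^4 = 0.477035
P(M+2) = 4 × 0.83107^3 × 0.16893^1 = 0.387864
P(M+4) = 6 × 0.83107^2 × 0.16893^2 = 0.118261
P(M+6) = 4 × 0.83107^1 × 0.16893^3 = 0.016026
P(M+8) = 0.16893^4 = 0.000814
The M peak is largest (0.477035); scaling to 100 gives 100.0 : 81.3 : 24.8 : 3.4 : 0.2.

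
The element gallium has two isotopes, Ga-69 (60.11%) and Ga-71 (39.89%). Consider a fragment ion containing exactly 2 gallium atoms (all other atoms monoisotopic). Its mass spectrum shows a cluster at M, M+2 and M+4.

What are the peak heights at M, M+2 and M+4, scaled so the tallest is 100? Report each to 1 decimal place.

Each Ga atom is independently Ga-69 (p = 0.6011) or Ga-71 (q = 0.3989); the cluster is the binomial expansion (p + q)^2.
P(M) = 0.6011^2 = 0.361321
P(M+2) = 2 × 0.6011^1 × 0.3989^1 = 0.479558
P(M+4) = 0.3989^2 = 0.159121
The M+2 peak is largest (0.479558); scaling to 100 gives 75.3 : 100.0 : 33.2.

75.3 : 100.0 : 33.2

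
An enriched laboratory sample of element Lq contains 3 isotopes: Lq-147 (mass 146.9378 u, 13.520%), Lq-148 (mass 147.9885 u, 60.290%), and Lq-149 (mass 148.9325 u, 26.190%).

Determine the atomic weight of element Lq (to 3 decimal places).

Ar = Σ fᵢ·mᵢ = 0.13520 × 146.9378 + 0.60290 × 147.9885 + 0.26190 × 148.9325
= 19.86599 + 89.22227 + 39.00542 = 148.09368 u

148.094 u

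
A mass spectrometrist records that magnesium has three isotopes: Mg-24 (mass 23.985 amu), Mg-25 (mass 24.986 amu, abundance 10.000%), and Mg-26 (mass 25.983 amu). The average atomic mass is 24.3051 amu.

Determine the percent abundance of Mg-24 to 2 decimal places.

Let x and y be the fractions of Mg-24 and Mg-26. Then x + y = 1 − 0.10000 = 0.90000 and 23.985x + 25.983y = 24.3051 − 0.10000×24.986 = 21.8065.
Substituting: 23.985x + 25.983(0.90000 − x) = 21.8065
(23.985 − 25.983)x = -1.5782  ⇒  x = 0.78989, y = 0.11011
Mg-24: 78.99%, Mg-26: 11.01%.

78.99%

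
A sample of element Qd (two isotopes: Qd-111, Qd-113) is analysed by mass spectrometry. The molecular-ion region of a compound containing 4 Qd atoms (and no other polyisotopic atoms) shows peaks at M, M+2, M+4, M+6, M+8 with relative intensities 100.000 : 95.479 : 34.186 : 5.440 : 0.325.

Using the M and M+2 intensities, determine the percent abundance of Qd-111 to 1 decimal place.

Write p for the Qd-111 fraction. I(M+2)/I(M) = [C(4,1)·p^3·(1−p)] / p^4 = 4·(1−p)/p = 95.479/100.000 = 0.9548
(1−p)/p = 0.9548/4 = 0.2387  ⇒  p = 1/(1 + 0.2387) = 0.8073
Qd-111: 80.7%, Qd-113: 19.3%.

80.7%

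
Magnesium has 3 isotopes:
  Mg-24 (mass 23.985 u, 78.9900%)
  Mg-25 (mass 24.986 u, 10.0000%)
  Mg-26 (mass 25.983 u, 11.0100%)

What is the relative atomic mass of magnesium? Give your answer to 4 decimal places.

Average mass = Σ (abundance × isotope mass) = 0.789900 × 23.985 + 0.100000 × 24.986 + 0.110100 × 25.983
= 18.94575 + 2.49860 + 2.86073 = 24.30508 u

24.3051 u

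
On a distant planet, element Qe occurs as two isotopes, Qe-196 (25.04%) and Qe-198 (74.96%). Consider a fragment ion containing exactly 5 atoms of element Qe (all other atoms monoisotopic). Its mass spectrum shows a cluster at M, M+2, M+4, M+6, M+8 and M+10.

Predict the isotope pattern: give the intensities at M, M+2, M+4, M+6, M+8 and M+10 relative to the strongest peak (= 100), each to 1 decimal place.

The 5 Qe atoms are independent, so intensities follow the terms of (0.2504 + 0.7496)^5.
P(M) = 0.2504^5 = 0.000984
P(M+2) = 5 × 0.2504^4 × 0.7496^1 = 0.014735
P(M+4) = 10 × 0.2504^3 × 0.7496^2 = 0.088219
P(M+6) = 10 × 0.2504^2 × 0.7496^3 = 0.264093
P(M+8) = 5 × 0.2504^1 × 0.7496^4 = 0.395296
P(M+10) = 0.7496^5 = 0.236673
The M+8 peak is largest (0.395296); scaling to 100 gives 0.2 : 3.7 : 22.3 : 66.8 : 100.0 : 59.9.

0.2 : 3.7 : 22.3 : 66.8 : 100.0 : 59.9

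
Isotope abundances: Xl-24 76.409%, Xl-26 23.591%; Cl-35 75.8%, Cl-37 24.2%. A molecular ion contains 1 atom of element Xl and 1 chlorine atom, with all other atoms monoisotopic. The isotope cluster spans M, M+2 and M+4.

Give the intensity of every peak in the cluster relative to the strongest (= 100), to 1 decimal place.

Element Xl pattern (n=1): 0.76409 : 0.23591
Chlorine pattern (n=1): 0.7580 : 0.2420
Convolve the two distributions (both contribute in 2-u steps):
  M: 0.76409×0.7580 = 0.579180
  M+2: 0.76409×0.2420 + 0.23591×0.7580 = 0.363730
  M+4: 0.23591×0.2420 = 0.057090
Scale to base peak (0.579180) = 100: 100.0 : 62.8 : 9.9

100.0 : 62.8 : 9.9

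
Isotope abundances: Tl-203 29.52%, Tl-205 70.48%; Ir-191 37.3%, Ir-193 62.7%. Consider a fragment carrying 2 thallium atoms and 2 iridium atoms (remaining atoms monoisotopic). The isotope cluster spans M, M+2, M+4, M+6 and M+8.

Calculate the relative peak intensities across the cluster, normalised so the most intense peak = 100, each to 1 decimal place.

Thallium pattern (n=2): 0.08714304 : 0.41611392 : 0.49674304
Iridium pattern (n=2): 0.139129 : 0.467742 : 0.393129
Convolve the two distributions (both contribute in 2-u steps):
  M: 0.08714304×0.139129 = 0.012124
  M+2: 0.08714304×0.467742 + 0.41611392×0.139129 = 0.098654
  M+4: 0.08714304×0.393129 + 0.41611392×0.467742 + 0.49674304×0.139129 = 0.298004
  M+6: 0.41611392×0.393129 + 0.49674304×0.467742 = 0.395934
  M+8: 0.49674304×0.393129 = 0.195284
Scale to base peak (0.395934) = 100: 3.1 : 24.9 : 75.3 : 100.0 : 49.3

3.1 : 24.9 : 75.3 : 100.0 : 49.3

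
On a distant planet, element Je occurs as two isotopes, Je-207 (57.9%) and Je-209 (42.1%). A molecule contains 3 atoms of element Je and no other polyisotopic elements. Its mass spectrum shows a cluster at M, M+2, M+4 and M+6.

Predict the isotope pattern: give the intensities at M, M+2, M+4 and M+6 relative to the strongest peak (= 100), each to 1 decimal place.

45.8 : 100.0 : 72.7 : 17.6

The 3 Je atoms are independent, so intensities follow the terms of (0.579 + 0.421)^3.
P(M) = 0.579^3 = 0.194105
P(M+2) = 3 × 0.579^2 × 0.421^1 = 0.423409
P(M+4) = 3 × 0.579^1 × 0.421^2 = 0.307868
P(M+6) = 0.421^3 = 0.074618
The M+2 peak is largest (0.423409); scaling to 100 gives 45.8 : 100.0 : 72.7 : 17.6.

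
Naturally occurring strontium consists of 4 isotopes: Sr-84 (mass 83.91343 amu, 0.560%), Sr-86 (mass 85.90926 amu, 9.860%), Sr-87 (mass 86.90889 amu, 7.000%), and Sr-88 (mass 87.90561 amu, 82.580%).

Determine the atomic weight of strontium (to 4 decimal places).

Ar = Σ fᵢ·mᵢ = 0.00560 × 83.91343 + 0.09860 × 85.90926 + 0.07000 × 86.90889 + 0.82580 × 87.90561
= 0.469915 + 8.470653 + 6.083622 + 72.592453 = 87.616643 amu

87.6166 amu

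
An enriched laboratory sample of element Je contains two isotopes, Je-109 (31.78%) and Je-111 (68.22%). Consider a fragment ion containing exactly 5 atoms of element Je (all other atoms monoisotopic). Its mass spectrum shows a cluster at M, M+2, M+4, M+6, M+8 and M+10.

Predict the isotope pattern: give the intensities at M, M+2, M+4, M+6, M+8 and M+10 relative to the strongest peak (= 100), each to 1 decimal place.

Expanding (0.3178 + 0.6822)^5:
P(M) = 0.3178^5 = 0.003242
P(M+2) = 5 × 0.3178^4 × 0.6822^1 = 0.034793
P(M+4) = 10 × 0.3178^3 × 0.6822^2 = 0.149377
P(M+6) = 10 × 0.3178^2 × 0.6822^3 = 0.320659
P(M+8) = 5 × 0.3178^1 × 0.6822^4 = 0.344168
P(M+10) = 0.6822^5 = 0.147761
The M+8 peak is largest (0.344168); scaling to 100 gives 0.9 : 10.1 : 43.4 : 93.2 : 100.0 : 42.9.

0.9 : 10.1 : 43.4 : 93.2 : 100.0 : 42.9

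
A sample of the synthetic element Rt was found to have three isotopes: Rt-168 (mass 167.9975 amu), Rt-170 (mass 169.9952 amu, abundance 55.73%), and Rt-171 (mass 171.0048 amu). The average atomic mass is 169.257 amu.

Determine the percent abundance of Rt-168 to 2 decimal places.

39.41%

Let x and y be the fractions of Rt-168 and Rt-171. Then x + y = 1 − 0.5573 = 0.4427 and 167.9975x + 171.0048y = 169.257 − 0.5573×169.9952 = 74.51867504.
Substituting: 167.9975x + 171.0048(0.4427 − x) = 74.51867504
(167.9975 − 171.0048)x = -1.18514992  ⇒  x = 0.39409, y = 0.04861
Rt-168: 39.41%, Rt-171: 4.86%.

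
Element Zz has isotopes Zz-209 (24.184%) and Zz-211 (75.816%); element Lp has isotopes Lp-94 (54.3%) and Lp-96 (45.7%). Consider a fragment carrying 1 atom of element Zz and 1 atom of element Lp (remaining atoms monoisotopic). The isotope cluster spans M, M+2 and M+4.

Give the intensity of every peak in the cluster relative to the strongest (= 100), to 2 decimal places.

25.15 : 100.00 : 66.35

Element Zz pattern (n=1): 0.24184 : 0.75816
Element Lp pattern (n=1): 0.5430 : 0.4570
Convolve the two distributions (both contribute in 2-u steps):
  M: 0.24184×0.5430 = 0.131319
  M+2: 0.24184×0.4570 + 0.75816×0.5430 = 0.522202
  M+4: 0.75816×0.4570 = 0.346479
Scale to base peak (0.522202) = 100: 25.15 : 100.00 : 66.35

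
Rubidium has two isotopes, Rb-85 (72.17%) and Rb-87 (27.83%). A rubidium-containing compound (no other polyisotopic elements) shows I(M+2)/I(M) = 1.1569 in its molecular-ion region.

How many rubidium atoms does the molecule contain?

The M+2/M ratio from n Rb atoms is n · q/p = n · 0.2783/0.7217.
n = 1.1569 × 0.7217/0.2783 = 3.00 ≈ 3

3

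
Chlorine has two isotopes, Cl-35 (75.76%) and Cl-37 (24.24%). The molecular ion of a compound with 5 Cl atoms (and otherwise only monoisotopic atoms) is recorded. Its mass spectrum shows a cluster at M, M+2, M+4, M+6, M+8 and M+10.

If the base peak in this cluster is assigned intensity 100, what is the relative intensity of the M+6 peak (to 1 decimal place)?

(0.7576 + 0.2424)^5 gives M 0.2496, M+2 0.3993, M+4 0.2555, M+6 0.0817, M+8 0.0131, M+10 0.0008; the largest is M+2.
P(M+2) = C(5,1) × 0.7576^4 × 0.2424^1 = 5 × 0.32942751 × 0.2424 = 0.399266 (base)
P(M+6) = C(5,3) × 0.7576^2 × 0.2424^3 = 10 × 0.57395776 × 0.01424288 = 0.081748
Relative intensity = 0.081748 / 0.399266 × 100 = 20.5

20.5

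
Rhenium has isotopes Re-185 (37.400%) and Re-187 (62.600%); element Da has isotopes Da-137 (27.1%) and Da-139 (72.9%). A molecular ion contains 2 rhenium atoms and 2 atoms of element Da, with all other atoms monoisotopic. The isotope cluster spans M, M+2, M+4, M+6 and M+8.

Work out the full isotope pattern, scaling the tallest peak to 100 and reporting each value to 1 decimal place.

Rhenium pattern (n=2): 0.139876 : 0.468248 : 0.391876
Element Da pattern (n=2): 0.073441 : 0.395118 : 0.531441
Convolve the two distributions (both contribute in 2-u steps):
  M: 0.139876×0.073441 = 0.010273
  M+2: 0.139876×0.395118 + 0.468248×0.073441 = 0.089656
  M+4: 0.139876×0.531441 + 0.468248×0.395118 + 0.391876×0.073441 = 0.288129
  M+6: 0.468248×0.531441 + 0.391876×0.395118 = 0.403683
  M+8: 0.391876×0.531441 = 0.208259
Scale to base peak (0.403683) = 100: 2.5 : 22.2 : 71.4 : 100.0 : 51.6

2.5 : 22.2 : 71.4 : 100.0 : 51.6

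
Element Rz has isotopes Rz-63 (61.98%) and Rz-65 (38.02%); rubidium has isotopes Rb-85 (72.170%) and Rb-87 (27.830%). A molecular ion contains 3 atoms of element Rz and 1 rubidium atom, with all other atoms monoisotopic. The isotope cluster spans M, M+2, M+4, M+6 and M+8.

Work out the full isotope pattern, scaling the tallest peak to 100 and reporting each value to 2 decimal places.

Element Rz pattern (n=3): 0.23809743 : 0.43816382 : 0.26878006 : 0.05495869
Rubidium pattern (n=1): 0.7217 : 0.2783
Convolve the two distributions (both contribute in 2-u steps):
  M: 0.23809743×0.7217 = 0.171835
  M+2: 0.23809743×0.2783 + 0.43816382×0.7217 = 0.382485
  M+4: 0.43816382×0.2783 + 0.26878006×0.7217 = 0.315920
  M+6: 0.26878006×0.2783 + 0.05495869×0.7217 = 0.114465
  M+8: 0.05495869×0.2783 = 0.015295
Scale to base peak (0.382485) = 100: 44.93 : 100.00 : 82.60 : 29.93 : 4.00

44.93 : 100.00 : 82.60 : 29.93 : 4.00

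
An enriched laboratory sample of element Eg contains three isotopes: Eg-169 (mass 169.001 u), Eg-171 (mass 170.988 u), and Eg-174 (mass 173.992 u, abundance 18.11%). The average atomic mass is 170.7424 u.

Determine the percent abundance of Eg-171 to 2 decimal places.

42.15%

The remaining 81.89% is split between Eg-169 (fraction x) and Eg-171 (fraction 0.8189 − x).
Substituting: 169.001x + 170.988(0.8189 − x) = 139.2324488
(169.001 − 170.988)x = -0.7896244  ⇒  x = 0.39740, y = 0.42150
Eg-169: 39.74%, Eg-171: 42.15%.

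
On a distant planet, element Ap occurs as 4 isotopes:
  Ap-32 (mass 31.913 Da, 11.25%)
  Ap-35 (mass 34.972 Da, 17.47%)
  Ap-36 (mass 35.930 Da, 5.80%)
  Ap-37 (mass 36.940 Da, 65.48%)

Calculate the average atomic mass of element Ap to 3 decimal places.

35.972 Da

Ar = Σ fᵢ·mᵢ = 0.1125 × 31.913 + 0.1747 × 34.972 + 0.0580 × 35.930 + 0.6548 × 36.940
= 3.5902 + 6.1096 + 2.0839 + 24.1883 = 35.9720 Da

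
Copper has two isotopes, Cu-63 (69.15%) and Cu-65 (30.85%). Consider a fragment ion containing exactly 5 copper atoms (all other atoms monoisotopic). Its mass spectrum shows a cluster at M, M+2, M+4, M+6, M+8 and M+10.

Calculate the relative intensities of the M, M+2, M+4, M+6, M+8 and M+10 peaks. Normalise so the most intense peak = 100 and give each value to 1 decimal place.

44.8 : 100.0 : 89.2 : 39.8 : 8.9 : 0.8

Expanding (0.6915 + 0.3085)^5:
P(M) = 0.6915^5 = 0.158111
P(M+2) = 5 × 0.6915^4 × 0.3085^1 = 0.352691
P(M+4) = 10 × 0.6915^3 × 0.3085^2 = 0.314693
P(M+6) = 10 × 0.6915^2 × 0.3085^3 = 0.140394
P(M+8) = 5 × 0.6915^1 × 0.3085^4 = 0.031317
P(M+10) = 0.3085^5 = 0.002794
The M+2 peak is largest (0.352691); scaling to 100 gives 44.8 : 100.0 : 89.2 : 39.8 : 8.9 : 0.8.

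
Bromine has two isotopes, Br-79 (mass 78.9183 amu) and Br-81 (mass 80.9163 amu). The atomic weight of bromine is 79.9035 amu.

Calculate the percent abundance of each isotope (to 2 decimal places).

Writing the weighted mean with unknown fraction x of Br-79:
78.9183·x + 80.9163·(1 − x) = 79.9035
(78.9183 − 80.9163)·x = 79.9035 − 80.9163
x = -1.0128 / -1.9980 = 0.50691 → 50.69% Br-79, 49.31% Br-81.

Br-79: 50.69%, Br-81: 49.31%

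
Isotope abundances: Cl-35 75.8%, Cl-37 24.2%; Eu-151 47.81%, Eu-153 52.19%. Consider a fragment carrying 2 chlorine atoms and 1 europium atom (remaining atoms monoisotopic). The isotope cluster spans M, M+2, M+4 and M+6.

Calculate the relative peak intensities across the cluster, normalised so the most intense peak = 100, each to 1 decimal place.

Chlorine pattern (n=2): 0.574564 : 0.366872 : 0.058564
Europium pattern (n=1): 0.4781 : 0.5219
Convolve the two distributions (both contribute in 2-u steps):
  M: 0.574564×0.4781 = 0.274699
  M+2: 0.574564×0.5219 + 0.366872×0.4781 = 0.475266
  M+4: 0.366872×0.5219 + 0.058564×0.4781 = 0.219470
  M+6: 0.058564×0.5219 = 0.030565
Scale to base peak (0.475266) = 100: 57.8 : 100.0 : 46.2 : 6.4

57.8 : 100.0 : 46.2 : 6.4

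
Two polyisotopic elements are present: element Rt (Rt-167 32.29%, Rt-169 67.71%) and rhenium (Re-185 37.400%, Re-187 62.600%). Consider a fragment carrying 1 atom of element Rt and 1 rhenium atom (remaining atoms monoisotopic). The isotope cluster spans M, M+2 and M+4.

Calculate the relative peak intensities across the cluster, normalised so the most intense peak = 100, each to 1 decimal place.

Element Rt pattern (n=1): 0.3229 : 0.6771
Rhenium pattern (n=1): 0.3740 : 0.6260
Convolve the two distributions (both contribute in 2-u steps):
  M: 0.3229×0.3740 = 0.120765
  M+2: 0.3229×0.6260 + 0.6771×0.3740 = 0.455371
  M+4: 0.6771×0.6260 = 0.423865
Scale to base peak (0.455371) = 100: 26.5 : 100.0 : 93.1

26.5 : 100.0 : 93.1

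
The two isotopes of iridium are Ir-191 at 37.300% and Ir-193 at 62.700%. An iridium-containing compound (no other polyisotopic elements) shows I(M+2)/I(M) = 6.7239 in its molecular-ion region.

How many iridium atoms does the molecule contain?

4

With n Ir atoms, P(M+2)/P(M) = C(n,1)·p^(n−1)q / p^n = n·q/p = n · 0.62700/0.37300.
n = 6.7239 × 0.37300/0.62700 = 4.00 ≈ 4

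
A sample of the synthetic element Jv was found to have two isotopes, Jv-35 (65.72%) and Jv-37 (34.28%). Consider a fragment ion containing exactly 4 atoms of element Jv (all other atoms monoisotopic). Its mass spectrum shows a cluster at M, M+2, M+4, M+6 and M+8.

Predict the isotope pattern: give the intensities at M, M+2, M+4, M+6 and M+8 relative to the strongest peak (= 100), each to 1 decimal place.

47.9 : 100.0 : 78.2 : 27.2 : 3.5

The 4 Jv atoms are independent, so intensities follow the terms of (0.6572 + 0.3428)^4.
P(M) = 0.6572^4 = 0.186548
P(M+2) = 4 × 0.6572^3 × 0.3428^1 = 0.389218
P(M+4) = 6 × 0.6572^2 × 0.3428^2 = 0.304529
P(M+6) = 4 × 0.6572^1 × 0.3428^3 = 0.105896
P(M+8) = 0.3428^4 = 0.013809
The M+2 peak is largest (0.389218); scaling to 100 gives 47.9 : 100.0 : 78.2 : 27.2 : 3.5.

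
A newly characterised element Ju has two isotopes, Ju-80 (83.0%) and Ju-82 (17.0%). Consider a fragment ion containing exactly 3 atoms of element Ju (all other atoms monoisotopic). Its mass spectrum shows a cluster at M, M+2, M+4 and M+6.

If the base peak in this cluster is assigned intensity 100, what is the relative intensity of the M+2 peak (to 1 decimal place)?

61.4

Term probabilities: M 0.5718, M+2 0.3513, M+4 0.0720, M+6 0.0049. Base peak = M.
P(M) = C(3,0) × 0.830^3 × 0.170^0 = 1 × 0.571787 × 1.0000 = 0.571787 (base)
P(M+2) = C(3,1) × 0.830^2 × 0.170^1 = 3 × 0.6889 × 0.1700 = 0.351339
Relative intensity = 0.351339 / 0.571787 × 100 = 61.4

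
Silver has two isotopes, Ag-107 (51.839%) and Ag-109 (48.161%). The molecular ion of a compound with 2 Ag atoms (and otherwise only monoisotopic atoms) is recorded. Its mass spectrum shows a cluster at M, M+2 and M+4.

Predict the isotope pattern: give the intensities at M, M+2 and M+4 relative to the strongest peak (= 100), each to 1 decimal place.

Each Ag atom is independently Ag-107 (p = 0.51839) or Ag-109 (q = 0.48161); the cluster is the binomial expansion (p + q)^2.
P(M) = 0.51839^2 = 0.268728
P(M+2) = 2 × 0.51839^1 × 0.48161^1 = 0.499324
P(M+4) = 0.48161^2 = 0.231948
The M+2 peak is largest (0.499324); scaling to 100 gives 53.8 : 100.0 : 46.5.

53.8 : 100.0 : 46.5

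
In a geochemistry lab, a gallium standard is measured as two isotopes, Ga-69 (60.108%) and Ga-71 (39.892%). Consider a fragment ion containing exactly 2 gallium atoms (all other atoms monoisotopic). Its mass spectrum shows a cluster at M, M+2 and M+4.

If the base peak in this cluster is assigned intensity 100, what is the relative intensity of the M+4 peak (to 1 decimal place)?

(0.60108 + 0.39892)^2 gives M 0.3613, M+2 0.4796, M+4 0.1591; the largest is M+2.
P(M+2) = C(2,1) × 0.60108^1 × 0.39892^1 = 2 × 0.60108 × 0.39892 = 0.479566 (base)
P(M+4) = C(2,2) × 0.60108^0 × 0.39892^2 = 1 × 1.0000 × 0.15913717 = 0.159137
Relative intensity = 0.159137 / 0.479566 × 100 = 33.2

33.2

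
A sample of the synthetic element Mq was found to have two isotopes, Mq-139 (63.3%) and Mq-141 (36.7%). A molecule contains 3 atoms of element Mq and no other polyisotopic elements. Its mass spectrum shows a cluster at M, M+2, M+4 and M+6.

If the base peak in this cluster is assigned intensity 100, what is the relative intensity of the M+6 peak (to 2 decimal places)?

Binomial terms of (0.633 + 0.367)^3: M 0.2536, M+2 0.4412, M+4 0.2558, M+6 0.0494 → M+2 is the base peak.
P(M+2) = C(3,1) × 0.633^2 × 0.367^1 = 3 × 0.400689 × 0.3670 = 0.441159 (base)
P(M+6) = C(3,3) × 0.633^0 × 0.367^3 = 1 × 1.0000 × 0.04943086 = 0.049431
Relative intensity = 0.049431 / 0.441159 × 100 = 11.20

11.20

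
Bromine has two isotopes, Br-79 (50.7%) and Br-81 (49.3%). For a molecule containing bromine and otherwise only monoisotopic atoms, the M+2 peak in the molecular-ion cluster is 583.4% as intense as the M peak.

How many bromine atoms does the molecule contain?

The M+2/M ratio from n Br atoms is n · q/p = n · 0.493/0.507.
n = 5.834 × 0.507/0.493 = 6.00 ≈ 6

6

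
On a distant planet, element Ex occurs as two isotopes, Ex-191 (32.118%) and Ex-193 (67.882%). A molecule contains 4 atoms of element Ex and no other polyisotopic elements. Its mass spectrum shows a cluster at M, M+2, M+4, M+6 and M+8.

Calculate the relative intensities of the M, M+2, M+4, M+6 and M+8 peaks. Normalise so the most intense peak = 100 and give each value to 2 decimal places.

The 4 Ex atoms are independent, so intensities follow the terms of (0.32118 + 0.67882)^4.
P(M) = 0.32118^4 = 0.010641
P(M+2) = 4 × 0.32118^3 × 0.67882^1 = 0.089962
P(M+4) = 6 × 0.32118^2 × 0.67882^2 = 0.285205
P(M+6) = 4 × 0.32118^1 × 0.67882^3 = 0.401858
P(M+8) = 0.67882^4 = 0.212333
The M+6 peak is largest (0.401858); scaling to 100 gives 2.65 : 22.39 : 70.97 : 100.00 : 52.84.

2.65 : 22.39 : 70.97 : 100.00 : 52.84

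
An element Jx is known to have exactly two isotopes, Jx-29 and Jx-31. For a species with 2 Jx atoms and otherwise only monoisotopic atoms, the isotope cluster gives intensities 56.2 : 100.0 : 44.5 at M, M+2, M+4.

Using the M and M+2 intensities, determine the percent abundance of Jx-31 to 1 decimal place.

Let p = fractional abundance of Jx-29. I(M+2)/I(M) = [C(2,1)·p^1·(1−p)] / p^2 = 2·(1−p)/p = 100.0/56.2 = 1.7794
(1−p)/p = 1.7794/2 = 0.8897  ⇒  p = 1/(1 + 0.8897) = 0.5292
Jx-29: 52.9%, Jx-31: 47.1%.

47.1%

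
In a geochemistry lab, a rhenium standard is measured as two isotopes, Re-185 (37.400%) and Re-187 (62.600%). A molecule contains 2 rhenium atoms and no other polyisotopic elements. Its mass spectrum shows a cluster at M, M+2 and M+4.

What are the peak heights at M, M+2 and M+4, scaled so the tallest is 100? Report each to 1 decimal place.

Expanding (0.37400 + 0.62600)^2:
P(M) = 0.37400^2 = 0.139876
P(M+2) = 2 × 0.37400^1 × 0.62600^1 = 0.468248
P(M+4) = 0.62600^2 = 0.391876
The M+2 peak is largest (0.468248); scaling to 100 gives 29.9 : 100.0 : 83.7.

29.9 : 100.0 : 83.7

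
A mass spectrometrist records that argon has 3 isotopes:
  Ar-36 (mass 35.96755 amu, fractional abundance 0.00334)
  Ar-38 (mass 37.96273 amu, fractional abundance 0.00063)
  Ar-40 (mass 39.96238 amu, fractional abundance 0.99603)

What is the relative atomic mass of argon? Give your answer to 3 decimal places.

39.948 amu

Ar = Σ fᵢ·mᵢ = 0.00334 × 35.96755 + 0.00063 × 37.96273 + 0.99603 × 39.96238
= 0.120132 + 0.023917 + 39.803729 = 39.947778 amu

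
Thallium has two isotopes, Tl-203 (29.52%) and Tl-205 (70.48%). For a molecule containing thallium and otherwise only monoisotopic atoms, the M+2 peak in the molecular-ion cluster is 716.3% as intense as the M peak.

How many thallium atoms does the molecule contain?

With n Tl atoms, P(M+2)/P(M) = C(n,1)·p^(n−1)q / p^n = n·q/p = n · 0.7048/0.2952.
n = 7.163 × 0.2952/0.7048 = 3.00 ≈ 3

3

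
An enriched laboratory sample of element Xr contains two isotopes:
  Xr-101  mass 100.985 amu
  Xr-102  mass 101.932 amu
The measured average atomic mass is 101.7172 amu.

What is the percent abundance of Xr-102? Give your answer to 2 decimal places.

77.32%

Let x be the fractional abundance of Xr-101; then Xr-102 has abundance 1 − x.
100.985·x + 101.932·(1 − x) = 101.7172
(100.985 − 101.932)·x = 101.7172 − 101.932
x = -0.2148 / -0.947 = 0.22682 → 22.68% Xr-101, 77.32% Xr-102.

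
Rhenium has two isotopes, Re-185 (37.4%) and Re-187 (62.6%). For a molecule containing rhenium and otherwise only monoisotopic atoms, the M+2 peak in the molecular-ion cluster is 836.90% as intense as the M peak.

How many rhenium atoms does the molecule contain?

5

For n independent Re atoms, I(M+2)/I(M) = n · (abundance Re-187) / (abundance Re-185) = n · 0.626/0.374.
n = 8.3690 × 0.374/0.626 = 5.00 ≈ 5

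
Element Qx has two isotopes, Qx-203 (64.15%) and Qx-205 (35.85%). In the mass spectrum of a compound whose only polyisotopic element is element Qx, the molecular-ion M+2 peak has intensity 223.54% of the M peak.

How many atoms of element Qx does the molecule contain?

4

With n Qx atoms, P(M+2)/P(M) = C(n,1)·p^(n−1)q / p^n = n·q/p = n · 0.3585/0.6415.
n = 2.2354 × 0.6415/0.3585 = 4.00 ≈ 4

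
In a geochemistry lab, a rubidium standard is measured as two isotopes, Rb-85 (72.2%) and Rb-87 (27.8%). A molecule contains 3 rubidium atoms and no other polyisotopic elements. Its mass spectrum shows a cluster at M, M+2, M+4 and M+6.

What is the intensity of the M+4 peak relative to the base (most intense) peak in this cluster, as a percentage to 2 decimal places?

Binomial terms of (0.722 + 0.278)^3: M 0.3764, M+2 0.4348, M+4 0.1674, M+6 0.0215 → M+2 is the base peak.
P(M+2) = C(3,1) × 0.722^2 × 0.278^1 = 3 × 0.521284 × 0.2780 = 0.434751 (base)
P(M+4) = C(3,2) × 0.722^1 × 0.278^2 = 3 × 0.7220 × 0.077284 = 0.167397
Relative intensity = 0.167397 / 0.434751 × 100 = 38.50

38.50%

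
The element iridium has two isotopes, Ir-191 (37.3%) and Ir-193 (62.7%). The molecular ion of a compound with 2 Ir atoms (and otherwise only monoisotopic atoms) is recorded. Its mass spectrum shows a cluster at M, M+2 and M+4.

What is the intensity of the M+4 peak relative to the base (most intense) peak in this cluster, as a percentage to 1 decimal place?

84.0%

(0.373 + 0.627)^2 gives M 0.1391, M+2 0.4677, M+4 0.3931; the largest is M+2.
P(M+2) = C(2,1) × 0.373^1 × 0.627^1 = 2 × 0.3730 × 0.6270 = 0.467742 (base)
P(M+4) = C(2,2) × 0.373^0 × 0.627^2 = 1 × 1.0000 × 0.393129 = 0.393129
Relative intensity = 0.393129 / 0.467742 × 100 = 84.0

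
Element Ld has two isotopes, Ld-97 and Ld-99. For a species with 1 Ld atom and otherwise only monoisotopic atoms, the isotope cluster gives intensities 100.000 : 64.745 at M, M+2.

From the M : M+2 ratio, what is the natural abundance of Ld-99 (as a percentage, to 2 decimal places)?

If p is the fraction of Ld that is Ld-97, then I(M+2)/I(M) = [C(1,1)·p^0·(1−p)] / p^1 = 1·(1−p)/p = 64.745/100.000 = 0.6475
(1−p)/p = 0.6475/1 = 0.6475  ⇒  p = 1/(1 + 0.6475) = 0.6070
Ld-97: 60.70%, Ld-99: 39.30%.

39.30%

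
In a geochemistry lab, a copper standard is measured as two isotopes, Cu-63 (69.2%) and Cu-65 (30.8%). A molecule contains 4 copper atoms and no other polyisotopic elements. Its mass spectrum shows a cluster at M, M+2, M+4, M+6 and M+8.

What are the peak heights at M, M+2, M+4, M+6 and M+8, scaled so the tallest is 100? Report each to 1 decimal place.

Each Cu atom is independently Cu-63 (p = 0.692) or Cu-65 (q = 0.308); the cluster is the binomial expansion (p + q)^4.
P(M) = 0.692^4 = 0.229311
P(M+2) = 4 × 0.692^3 × 0.308^1 = 0.408253
P(M+4) = 6 × 0.692^2 × 0.308^2 = 0.272562
P(M+6) = 4 × 0.692^1 × 0.308^3 = 0.080876
P(M+8) = 0.308^4 = 0.008999
The M+2 peak is largest (0.408253); scaling to 100 gives 56.2 : 100.0 : 66.8 : 19.8 : 2.2.

56.2 : 100.0 : 66.8 : 19.8 : 2.2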